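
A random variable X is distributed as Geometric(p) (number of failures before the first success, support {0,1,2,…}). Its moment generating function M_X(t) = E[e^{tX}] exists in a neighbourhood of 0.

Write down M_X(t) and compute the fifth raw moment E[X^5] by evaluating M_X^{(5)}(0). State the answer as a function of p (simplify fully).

M_X(t) = p/(-(1 - p)*e^(t) + 1)

E[X^5] = M^(5)(0) = -1 + 31/p - 180/p^2 + 390/p^3 - 360/p^4 + 120/p^5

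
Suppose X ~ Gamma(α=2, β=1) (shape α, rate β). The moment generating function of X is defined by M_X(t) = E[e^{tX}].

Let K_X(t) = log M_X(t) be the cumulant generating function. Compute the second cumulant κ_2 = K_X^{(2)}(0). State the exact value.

M_X(t) = (1 - t)^(-2)
K_X(t) = log M_X(t) = -2*log(1 - t)
D^2[K](t) = 2/(t^2 - 2*t + 1)

κ_2 = D^2[K](0) = 2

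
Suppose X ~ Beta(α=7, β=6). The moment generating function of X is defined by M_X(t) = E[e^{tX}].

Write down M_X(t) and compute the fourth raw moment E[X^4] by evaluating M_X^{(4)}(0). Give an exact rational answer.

E[X^4] = D^4[M](0) = 3/26

M_X(t) = ₁F₁(7; 13; t)
D^4[M](t) = 3*₁F₁(11; 17; t)/26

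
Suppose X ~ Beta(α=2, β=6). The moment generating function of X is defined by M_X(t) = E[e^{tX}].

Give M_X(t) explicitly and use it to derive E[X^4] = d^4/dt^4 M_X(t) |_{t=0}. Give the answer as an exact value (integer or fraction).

E[X^4] = M^(4)(0) = 1/66

M_X(t) = ₁F₁(2; 8; t)
M^(4)(t) = ₁F₁(6; 12; t)/66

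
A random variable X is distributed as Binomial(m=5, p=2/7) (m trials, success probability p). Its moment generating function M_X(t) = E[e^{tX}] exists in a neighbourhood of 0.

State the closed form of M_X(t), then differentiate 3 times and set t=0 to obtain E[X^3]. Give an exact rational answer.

M_X(t) = (2*e^(t)/7 + 5/7)^5
D^3[M](t) = 4000*e^(5*t)/16807 + 25600*e^(4*t)/16807 + 54000*e^(3*t)/16807 + 40000*e^(2*t)/16807 + 6250*e^(t)/16807

E[X^3] = D^3[M](0) = 2650/343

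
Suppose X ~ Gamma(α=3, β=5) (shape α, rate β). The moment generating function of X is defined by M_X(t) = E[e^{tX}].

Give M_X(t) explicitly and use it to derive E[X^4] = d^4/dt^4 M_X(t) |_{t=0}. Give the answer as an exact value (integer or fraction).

M_X(t) = 125/(5 - t)^3
M^(4)(t) = -45000/(t^7 - 35*t^6 + 525*t^5 - 4375*t^4 + 21875*t^3 - 65625*t^2 + 109375*t - 78125)

E[X^4] = M^(4)(0) = 72/125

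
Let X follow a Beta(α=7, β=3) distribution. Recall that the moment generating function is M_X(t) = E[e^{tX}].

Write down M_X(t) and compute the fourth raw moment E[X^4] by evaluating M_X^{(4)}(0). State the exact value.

E[X^4] = d^4M/dt^4 |_{t=0} = 42/143

M_X(t) = ₁F₁(7; 10; t)
dM/dt = 7*₁F₁(8; 11; t)/10
d^2M/dt^2 = 28*₁F₁(9; 12; t)/55
d^3M/dt^3 = 21*₁F₁(10; 13; t)/55
d^4M/dt^4 = 42*₁F₁(11; 14; t)/143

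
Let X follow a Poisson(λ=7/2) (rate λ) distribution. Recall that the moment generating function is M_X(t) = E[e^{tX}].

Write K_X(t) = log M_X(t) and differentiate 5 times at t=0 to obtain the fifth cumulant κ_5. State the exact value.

M_X(t) = e^(7*e^(t)/2 - 7/2)
K_X(t) = log M_X(t) = 7*e^(t)/2 - 7/2
K^(5)(t) = 7*e^(t)/2

κ_5 = K^(5)(0) = 7/2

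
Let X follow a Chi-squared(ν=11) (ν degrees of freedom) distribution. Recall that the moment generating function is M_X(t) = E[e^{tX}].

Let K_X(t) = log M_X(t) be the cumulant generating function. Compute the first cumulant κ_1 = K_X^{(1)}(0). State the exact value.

M_X(t) = (1 - 2*t)^(-11/2)
K_X(t) = log M_X(t) = -11*log(1 - 2*t)/2
K^(1)(t) = -11/(2*t - 1)

κ_1 = K^(1)(0) = 11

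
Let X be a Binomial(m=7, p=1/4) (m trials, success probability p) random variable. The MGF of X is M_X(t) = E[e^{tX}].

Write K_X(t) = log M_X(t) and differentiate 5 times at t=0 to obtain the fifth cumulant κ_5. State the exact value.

κ_5 = K′′′′′(0) = -105/128

M_X(t) = (e^(t)/4 + 3/4)^7
K_X(t) = log M_X(t) = 7*log(e^(t)/4 + 3/4)
K′(t) = 7*e^(t)/(e^(t) + 3)
K′′(t) = 21*e^(t)/(e^(2*t) + 6*e^(t) + 9)
K′′′(t) = (-21*e^(2*t) + 63*e^(t))/(e^(3*t) + 9*e^(2*t) + 27*e^(t) + 27)
K′′′′(t) = (21*e^(3*t) - 252*e^(2*t) + 189*e^(t))/(e^(4*t) + 12*e^(3*t) + 54*e^(2*t) + 108*e^(t) + 81)
K′′′′′(t) = (-21*e^(4*t) + 693*e^(3*t) - 2079*e^(2*t) + 567*e^(t))/(e^(5*t) + 15*e^(4*t) + 90*e^(3*t) + 270*e^(2*t) + 405*e^(t) + 243)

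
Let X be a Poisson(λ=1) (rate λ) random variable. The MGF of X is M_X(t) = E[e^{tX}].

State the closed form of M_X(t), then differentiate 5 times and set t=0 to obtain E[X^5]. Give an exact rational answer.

E[X^5] = d^5M/dt^5 |_{t=0} = 52

M_X(t) = e^(e^(t) - 1)
dM/dt = e^(-1)*e^(t)*e^(e^(t))
d^2M/dt^2 = (e^(2*t)*e^(e^(t)) + e^(t)*e^(e^(t)))*e^(-1)
d^3M/dt^3 = (e^(3*t)*e^(e^(t)) + 3*e^(2*t)*e^(e^(t)) + e^(t)*e^(e^(t)))*e^(-1)
d^4M/dt^4 = (e^(4*t)*e^(e^(t)) + 6*e^(3*t)*e^(e^(t)) + 7*e^(2*t)*e^(e^(t)) + e^(t)*e^(e^(t)))*e^(-1)
d^5M/dt^5 = (e^(5*t)*e^(e^(t)) + 10*e^(4*t)*e^(e^(t)) + 25*e^(3*t)*e^(e^(t)) + 15*e^(2*t)*e^(e^(t)) + e^(t)*e^(e^(t)))*e^(-1)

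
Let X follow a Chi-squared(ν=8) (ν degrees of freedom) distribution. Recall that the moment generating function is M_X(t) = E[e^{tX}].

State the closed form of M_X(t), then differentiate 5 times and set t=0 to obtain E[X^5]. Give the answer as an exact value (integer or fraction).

M_X(t) = (1 - 2*t)^(-4)
M′(t) = -8/(32*t^5 - 80*t^4 + 80*t^3 - 40*t^2 + 10*t - 1)
M′′(t) = 80/(64*t^6 - 192*t^5 + 240*t^4 - 160*t^3 + 60*t^2 - 12*t + 1)
M′′′(t) = -960/(128*t^7 - 448*t^6 + 672*t^5 - 560*t^4 + 280*t^3 - 84*t^2 + 14*t - 1)
M′′′′(t) = 13440/(256*t^8 - 1024*t^7 + 1792*t^6 - 1792*t^5 + 1120*t^4 - 448*t^3 + 112*t^2 - 16*t + 1)
M′′′′′(t) = -215040/(512*t^9 - 2304*t^8 + 4608*t^7 - 5376*t^6 + 4032*t^5 - 2016*t^4 + 672*t^3 - 144*t^2 + 18*t - 1)

E[X^5] = M′′′′′(0) = 215040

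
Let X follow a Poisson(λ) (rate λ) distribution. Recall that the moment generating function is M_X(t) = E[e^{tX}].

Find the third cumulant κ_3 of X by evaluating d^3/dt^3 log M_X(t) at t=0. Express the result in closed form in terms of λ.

κ_3 = D^3[K](0) = λ

M_X(t) = e^(λ*(e^(t) - 1))
K_X(t) = log M_X(t) = λ*(e^(t) - 1)
D^3[K](t) = λ*e^(t)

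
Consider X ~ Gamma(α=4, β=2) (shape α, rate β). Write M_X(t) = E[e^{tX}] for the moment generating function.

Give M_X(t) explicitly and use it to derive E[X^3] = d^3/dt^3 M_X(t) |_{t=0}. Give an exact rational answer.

E[X^3] = d^3M/dt^3 |_{t=0} = 15

M_X(t) = 16/(2 - t)^4
dM/dt = -64/(t^5 - 10*t^4 + 40*t^3 - 80*t^2 + 80*t - 32)
d^2M/dt^2 = 320/(t^6 - 12*t^5 + 60*t^4 - 160*t^3 + 240*t^2 - 192*t + 64)
d^3M/dt^3 = -1920/(t^7 - 14*t^6 + 84*t^5 - 280*t^4 + 560*t^3 - 672*t^2 + 448*t - 128)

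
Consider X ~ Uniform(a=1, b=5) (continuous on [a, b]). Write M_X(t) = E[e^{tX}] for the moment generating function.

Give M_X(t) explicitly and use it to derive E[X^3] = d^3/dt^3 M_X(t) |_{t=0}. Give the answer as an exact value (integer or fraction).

M_X(t) = (e^(5*t) - e^(t))/(4*t)
D^3[M](t) = (125*t^3*e^(5*t) - t^3*e^(t) - 75*t^2*e^(5*t) + 3*t^2*e^(t) + 30*t*e^(5*t) - 6*t*e^(t) - 6*e^(5*t) + 6*e^(t))/(4*t^4)

E[X^3] = D^3[M](0) = 39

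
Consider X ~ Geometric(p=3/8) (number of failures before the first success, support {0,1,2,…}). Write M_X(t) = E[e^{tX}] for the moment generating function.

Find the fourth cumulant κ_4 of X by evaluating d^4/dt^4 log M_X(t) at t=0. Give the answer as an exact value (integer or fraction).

M_X(t) = 3/(8*(1 - 5*e^(t)/8))
K_X(t) = log M_X(t) = -log(1 - 5*e^(t)/8) - 3*log(2) + log(3)
dK/dt = -5*e^(t)/(5*e^(t) - 8)
d^2K/dt^2 = 40*e^(t)/(25*e^(2*t) - 80*e^(t) + 64)
d^3K/dt^3 = (-200*e^(2*t) - 320*e^(t))/(125*e^(3*t) - 600*e^(2*t) + 960*e^(t) - 512)
d^4K/dt^4 = (1000*e^(3*t) + 6400*e^(2*t) + 2560*e^(t))/(625*e^(4*t) - 4000*e^(3*t) + 9600*e^(2*t) - 10240*e^(t) + 4096)

κ_4 = d^4K/dt^4 |_{t=0} = 3320/27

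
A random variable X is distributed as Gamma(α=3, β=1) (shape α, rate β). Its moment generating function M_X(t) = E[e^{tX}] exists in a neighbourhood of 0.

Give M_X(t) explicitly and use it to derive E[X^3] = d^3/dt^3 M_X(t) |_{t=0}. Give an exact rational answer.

E[X^3] = D^3[M](0) = 60

M_X(t) = (1 - t)^(-3)
D^3[M](t) = 60/(t^6 - 6*t^5 + 15*t^4 - 20*t^3 + 15*t^2 - 6*t + 1)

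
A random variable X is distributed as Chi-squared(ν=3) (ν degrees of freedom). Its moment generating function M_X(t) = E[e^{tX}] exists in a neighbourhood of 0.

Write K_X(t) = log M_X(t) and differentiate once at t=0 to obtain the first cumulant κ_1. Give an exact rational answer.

M_X(t) = (1 - 2*t)^(-3/2)
K_X(t) = log M_X(t) = -3*log(1 - 2*t)/2
D[K](t) = -3/(2*t - 1)

κ_1 = D[K](0) = 3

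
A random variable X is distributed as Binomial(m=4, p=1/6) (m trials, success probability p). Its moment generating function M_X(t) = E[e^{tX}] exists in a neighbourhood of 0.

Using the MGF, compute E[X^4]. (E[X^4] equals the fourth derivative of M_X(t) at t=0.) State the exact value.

M_X(t) = (e^(t)/6 + 5/6)^4
M^(4)(t) = 16*e^(4*t)/81 + 5*e^(3*t)/4 + 50*e^(2*t)/27 + 125*e^(t)/324

E[X^4] = M^(4)(0) = 199/54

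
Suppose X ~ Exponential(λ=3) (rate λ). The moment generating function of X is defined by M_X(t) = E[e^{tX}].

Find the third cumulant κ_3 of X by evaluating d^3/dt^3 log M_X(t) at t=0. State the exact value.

M_X(t) = 3/(3 - t)
K_X(t) = log M_X(t) = -log(3 - t) + log(3)
K′(t) = -1/(t - 3)
K′′(t) = 1/(t^2 - 6*t + 9)
K′′′(t) = -2/(t^3 - 9*t^2 + 27*t - 27)

κ_3 = K′′′(0) = 2/27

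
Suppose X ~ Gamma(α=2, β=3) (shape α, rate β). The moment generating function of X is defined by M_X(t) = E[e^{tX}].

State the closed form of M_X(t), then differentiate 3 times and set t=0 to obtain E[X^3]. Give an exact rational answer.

M_X(t) = 9/(3 - t)^2
D^3[M](t) = -216/(t^5 - 15*t^4 + 90*t^3 - 270*t^2 + 405*t - 243)

E[X^3] = D^3[M](0) = 8/9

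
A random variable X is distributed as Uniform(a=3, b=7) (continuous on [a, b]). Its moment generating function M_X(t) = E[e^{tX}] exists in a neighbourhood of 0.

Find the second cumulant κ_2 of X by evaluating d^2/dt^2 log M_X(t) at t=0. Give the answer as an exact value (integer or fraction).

M_X(t) = (e^(7*t) - e^(3*t))/(4*t)
K_X(t) = log M_X(t) = -log(t) + log(e^(7*t) - e^(3*t)) - 2*log(2)
dK/dt = (7*t*e^(4*t) - 3*t - e^(4*t) + 1)/(t*e^(4*t) - t)
d^2K/dt^2 = (-16*t^2*e^(4*t) + e^(8*t) - 2*e^(4*t) + 1)/(t^2*e^(8*t) - 2*t^2*e^(4*t) + t^2)

κ_2 = d^2K/dt^2 |_{t=0} = 4/3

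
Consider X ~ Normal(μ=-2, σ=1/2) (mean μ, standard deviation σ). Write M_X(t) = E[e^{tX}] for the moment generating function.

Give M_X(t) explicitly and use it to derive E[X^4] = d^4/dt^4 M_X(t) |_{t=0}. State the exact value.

M_X(t) = e^(t^2/8 - 2*t)
dM/dt = t*e^(-2*t)*e^(t^2/8)/4 - 2*e^(-2*t)*e^(t^2/8)
d^2M/dt^2 = (t^2*e^(t^2/8) - 16*t*e^(t^2/8) + 68*e^(t^2/8))*e^(-2*t)/16
d^3M/dt^3 = (t^3*e^(t^2/8) - 24*t^2*e^(t^2/8) + 204*t*e^(t^2/8) - 608*e^(t^2/8))*e^(-2*t)/64
d^4M/dt^4 = (t^4*e^(t^2/8) - 32*t^3*e^(t^2/8) + 408*t^2*e^(t^2/8) - 2432*t*e^(t^2/8) + 5680*e^(t^2/8))*e^(-2*t)/256

E[X^4] = d^4M/dt^4 |_{t=0} = 355/16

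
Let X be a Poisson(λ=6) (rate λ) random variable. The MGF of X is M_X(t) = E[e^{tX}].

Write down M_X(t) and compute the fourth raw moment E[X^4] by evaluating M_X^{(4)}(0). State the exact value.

M_X(t) = e^(6*e^(t) - 6)
M^(4)(t) = (1296*e^(4*t)*e^(6*e^(t)) + 1296*e^(3*t)*e^(6*e^(t)) + 252*e^(2*t)*e^(6*e^(t)) + 6*e^(t)*e^(6*e^(t)))*e^(-6)

E[X^4] = M^(4)(0) = 2850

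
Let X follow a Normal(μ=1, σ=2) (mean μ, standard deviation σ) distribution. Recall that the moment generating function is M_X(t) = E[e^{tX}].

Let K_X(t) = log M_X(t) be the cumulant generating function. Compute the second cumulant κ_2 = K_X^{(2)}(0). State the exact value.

κ_2 = K′′(0) = 4

M_X(t) = e^(2*t^2 + t)
K_X(t) = log M_X(t) = 2*t^2 + t
K′(t) = 4*t + 1
K′′(t) = 4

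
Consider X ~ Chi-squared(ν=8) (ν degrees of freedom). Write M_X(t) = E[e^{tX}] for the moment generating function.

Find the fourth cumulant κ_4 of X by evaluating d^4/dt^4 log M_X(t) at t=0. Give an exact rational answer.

κ_4 = K^(4)(0) = 384

M_X(t) = (1 - 2*t)^(-4)
K_X(t) = log M_X(t) = -4*log(1 - 2*t)
K^(4)(t) = 384/(16*t^4 - 32*t^3 + 24*t^2 - 8*t + 1)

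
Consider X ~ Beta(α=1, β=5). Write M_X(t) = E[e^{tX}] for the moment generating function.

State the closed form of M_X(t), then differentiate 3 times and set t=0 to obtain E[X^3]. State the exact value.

E[X^3] = M′′′(0) = 1/56

M_X(t) = ₁F₁(1; 6; t)
M′(t) = ₁F₁(2; 7; t)/6
M′′(t) = ₁F₁(3; 8; t)/21
M′′′(t) = ₁F₁(4; 9; t)/56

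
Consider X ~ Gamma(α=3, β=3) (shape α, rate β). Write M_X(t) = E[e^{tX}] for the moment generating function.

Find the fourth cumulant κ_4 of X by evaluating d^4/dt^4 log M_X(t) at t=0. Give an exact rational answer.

M_X(t) = 27/(3 - t)^3
K_X(t) = log M_X(t) = -3*log(3 - t) + 3*log(3)
K′(t) = -3/(t - 3)
K′′(t) = 3/(t^2 - 6*t + 9)
K′′′(t) = -6/(t^3 - 9*t^2 + 27*t - 27)
K′′′′(t) = 18/(t^4 - 12*t^3 + 54*t^2 - 108*t + 81)

κ_4 = K′′′′(0) = 2/9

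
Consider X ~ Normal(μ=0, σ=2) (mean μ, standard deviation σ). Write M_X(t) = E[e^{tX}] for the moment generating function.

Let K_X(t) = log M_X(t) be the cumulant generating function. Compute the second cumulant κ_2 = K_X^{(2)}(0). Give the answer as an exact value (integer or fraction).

κ_2 = D^2[K](0) = 4

M_X(t) = e^(2*t^2)
K_X(t) = log M_X(t) = 2*t^2
D^2[K](t) = 4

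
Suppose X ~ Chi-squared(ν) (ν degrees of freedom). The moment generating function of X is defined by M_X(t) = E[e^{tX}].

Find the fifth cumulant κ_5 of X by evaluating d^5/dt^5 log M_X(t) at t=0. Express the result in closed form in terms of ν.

M_X(t) = (1 - 2*t)^(-ν/2)
K_X(t) = log M_X(t) = -ν*log(1 - 2*t)/2
D^5[K](t) = -384*ν/(32*t^5 - 80*t^4 + 80*t^3 - 40*t^2 + 10*t - 1)

κ_5 = D^5[K](0) = 384*ν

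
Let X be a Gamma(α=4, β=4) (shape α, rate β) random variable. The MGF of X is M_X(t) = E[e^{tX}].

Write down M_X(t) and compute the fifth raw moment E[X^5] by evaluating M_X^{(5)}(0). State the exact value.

M_X(t) = 256/(4 - t)^4
M^(5)(t) = -1720320/(t^9 - 36*t^8 + 576*t^7 - 5376*t^6 + 32256*t^5 - 129024*t^4 + 344064*t^3 - 589824*t^2 + 589824*t - 262144)

E[X^5] = M^(5)(0) = 105/16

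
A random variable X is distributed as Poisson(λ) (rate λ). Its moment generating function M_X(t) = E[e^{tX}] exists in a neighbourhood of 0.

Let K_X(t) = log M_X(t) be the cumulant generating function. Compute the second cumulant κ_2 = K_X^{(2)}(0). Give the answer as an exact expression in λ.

M_X(t) = e^(λ*(e^(t) - 1))
K_X(t) = log M_X(t) = λ*(e^(t) - 1)
dK/dt = λ*e^(t)
d^2K/dt^2 = λ*e^(t)

κ_2 = d^2K/dt^2 |_{t=0} = λ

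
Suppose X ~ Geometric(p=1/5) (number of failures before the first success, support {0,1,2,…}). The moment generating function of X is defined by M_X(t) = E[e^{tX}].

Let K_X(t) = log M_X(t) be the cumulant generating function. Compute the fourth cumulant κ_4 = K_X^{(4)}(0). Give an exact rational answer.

κ_4 = K′′′′(0) = 2420

M_X(t) = 1/(5*(1 - 4*e^(t)/5))
K_X(t) = log M_X(t) = -log(1 - 4*e^(t)/5) - log(5)
K′(t) = -4*e^(t)/(4*e^(t) - 5)
K′′(t) = 20*e^(t)/(16*e^(2*t) - 40*e^(t) + 25)
K′′′(t) = (-80*e^(2*t) - 100*e^(t))/(64*e^(3*t) - 240*e^(2*t) + 300*e^(t) - 125)
K′′′′(t) = (320*e^(3*t) + 1600*e^(2*t) + 500*e^(t))/(256*e^(4*t) - 1280*e^(3*t) + 2400*e^(2*t) - 2000*e^(t) + 625)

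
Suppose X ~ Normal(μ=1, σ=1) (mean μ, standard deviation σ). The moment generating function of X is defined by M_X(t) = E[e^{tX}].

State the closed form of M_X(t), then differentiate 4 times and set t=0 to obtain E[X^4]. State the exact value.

E[X^4] = D^4[M](0) = 10

M_X(t) = e^(t^2/2 + t)
D^4[M](t) = t^4*e^(t)*e^(t^2/2) + 4*t^3*e^(t)*e^(t^2/2) + 12*t^2*e^(t)*e^(t^2/2) + 16*t*e^(t)*e^(t^2/2) + 10*e^(t)*e^(t^2/2)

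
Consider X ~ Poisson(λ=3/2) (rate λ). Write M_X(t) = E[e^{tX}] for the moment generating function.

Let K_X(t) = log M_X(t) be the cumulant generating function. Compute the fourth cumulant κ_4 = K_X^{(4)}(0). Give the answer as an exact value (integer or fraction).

M_X(t) = e^(3*e^(t)/2 - 3/2)
K_X(t) = log M_X(t) = 3*e^(t)/2 - 3/2
dK/dt = 3*e^(t)/2
d^2K/dt^2 = 3*e^(t)/2
d^3K/dt^3 = 3*e^(t)/2
d^4K/dt^4 = 3*e^(t)/2

κ_4 = d^4K/dt^4 |_{t=0} = 3/2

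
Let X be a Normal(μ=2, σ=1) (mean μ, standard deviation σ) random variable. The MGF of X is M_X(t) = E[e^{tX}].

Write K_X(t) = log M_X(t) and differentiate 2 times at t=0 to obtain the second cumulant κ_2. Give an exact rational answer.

M_X(t) = e^(t^2/2 + 2*t)
K_X(t) = log M_X(t) = t^2/2 + 2*t
K′(t) = t + 2
K′′(t) = 1

κ_2 = K′′(0) = 1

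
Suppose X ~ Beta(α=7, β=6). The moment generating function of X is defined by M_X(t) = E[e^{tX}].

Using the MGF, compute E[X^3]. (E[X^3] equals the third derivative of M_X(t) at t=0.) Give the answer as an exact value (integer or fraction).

M_X(t) = ₁F₁(7; 13; t)
dM/dt = 7*₁F₁(8; 14; t)/13
d^2M/dt^2 = 4*₁F₁(9; 15; t)/13
d^3M/dt^3 = 12*₁F₁(10; 16; t)/65

E[X^3] = d^3M/dt^3 |_{t=0} = 12/65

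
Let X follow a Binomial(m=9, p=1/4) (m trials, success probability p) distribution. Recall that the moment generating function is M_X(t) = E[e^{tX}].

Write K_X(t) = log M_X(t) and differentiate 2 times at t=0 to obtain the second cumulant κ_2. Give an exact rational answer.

M_X(t) = (e^(t)/4 + 3/4)^9
K_X(t) = log M_X(t) = 9*log(e^(t)/4 + 3/4)
K^(2)(t) = 27*e^(t)/(e^(2*t) + 6*e^(t) + 9)

κ_2 = K^(2)(0) = 27/16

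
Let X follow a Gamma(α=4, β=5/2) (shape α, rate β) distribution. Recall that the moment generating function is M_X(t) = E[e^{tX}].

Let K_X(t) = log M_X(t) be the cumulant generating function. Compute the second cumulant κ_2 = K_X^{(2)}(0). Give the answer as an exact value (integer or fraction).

κ_2 = K^(2)(0) = 16/25

M_X(t) = 625/(16*(5/2 - t)^4)
K_X(t) = log M_X(t) = -4*log(5/2 - t) - 4*log(2) + 4*log(5)
K^(2)(t) = 16/(4*t^2 - 20*t + 25)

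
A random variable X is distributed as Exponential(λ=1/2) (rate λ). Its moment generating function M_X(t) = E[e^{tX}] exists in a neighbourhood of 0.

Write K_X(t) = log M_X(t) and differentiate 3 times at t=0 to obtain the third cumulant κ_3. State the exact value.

M_X(t) = 1/(2*(1/2 - t))
K_X(t) = log M_X(t) = -log(1/2 - t) - log(2)
dK/dt = -2/(2*t - 1)
d^2K/dt^2 = 4/(4*t^2 - 4*t + 1)
d^3K/dt^3 = -16/(8*t^3 - 12*t^2 + 6*t - 1)

κ_3 = d^3K/dt^3 |_{t=0} = 16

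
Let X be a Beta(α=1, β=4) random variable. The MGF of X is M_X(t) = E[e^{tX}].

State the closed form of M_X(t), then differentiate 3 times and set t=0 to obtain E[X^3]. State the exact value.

E[X^3] = M^(3)(0) = 1/35

M_X(t) = ₁F₁(1; 5; t)
M^(3)(t) = ₁F₁(4; 8; t)/35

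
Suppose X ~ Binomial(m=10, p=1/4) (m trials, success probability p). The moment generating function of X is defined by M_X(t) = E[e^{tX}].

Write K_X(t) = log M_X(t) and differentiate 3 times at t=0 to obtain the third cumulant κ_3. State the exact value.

M_X(t) = (e^(t)/4 + 3/4)^10
K_X(t) = log M_X(t) = 10*log(e^(t)/4 + 3/4)
K^(3)(t) = (-30*e^(2*t) + 90*e^(t))/(e^(3*t) + 9*e^(2*t) + 27*e^(t) + 27)

κ_3 = K^(3)(0) = 15/16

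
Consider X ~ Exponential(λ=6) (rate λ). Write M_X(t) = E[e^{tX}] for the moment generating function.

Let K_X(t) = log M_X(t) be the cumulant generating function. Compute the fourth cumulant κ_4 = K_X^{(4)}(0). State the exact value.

κ_4 = D^4[K](0) = 1/216

M_X(t) = 6/(6 - t)
K_X(t) = log M_X(t) = -log(6 - t) + log(6)
D^4[K](t) = 6/(t^4 - 24*t^3 + 216*t^2 - 864*t + 1296)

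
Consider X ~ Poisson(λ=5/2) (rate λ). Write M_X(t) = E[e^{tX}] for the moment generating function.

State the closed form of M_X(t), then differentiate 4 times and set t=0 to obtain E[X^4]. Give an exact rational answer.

M_X(t) = e^(5*e^(t)/2 - 5/2)
D^4[M](t) = (625*e^(4*t)*e^(5*e^(t)/2) + 1500*e^(3*t)*e^(5*e^(t)/2) + 700*e^(2*t)*e^(5*e^(t)/2) + 40*e^(t)*e^(5*e^(t)/2))*e^(-5/2)/16

E[X^4] = D^4[M](0) = 2865/16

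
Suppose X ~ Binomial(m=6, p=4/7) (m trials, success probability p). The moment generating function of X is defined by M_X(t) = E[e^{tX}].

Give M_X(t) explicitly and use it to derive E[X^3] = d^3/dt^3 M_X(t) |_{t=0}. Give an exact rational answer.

M_X(t) = (4*e^(t)/7 + 3/7)^6
dM/dt = 24576*e^(6*t)/117649 + 92160*e^(5*t)/117649 + 138240*e^(4*t)/117649 + 103680*e^(3*t)/117649 + 38880*e^(2*t)/117649 + 5832*e^(t)/117649
d^2M/dt^2 = 147456*e^(6*t)/117649 + 460800*e^(5*t)/117649 + 552960*e^(4*t)/117649 + 311040*e^(3*t)/117649 + 77760*e^(2*t)/117649 + 5832*e^(t)/117649
d^3M/dt^3 = 884736*e^(6*t)/117649 + 2304000*e^(5*t)/117649 + 2211840*e^(4*t)/117649 + 933120*e^(3*t)/117649 + 155520*e^(2*t)/117649 + 5832*e^(t)/117649

E[X^3] = d^3M/dt^3 |_{t=0} = 18936/343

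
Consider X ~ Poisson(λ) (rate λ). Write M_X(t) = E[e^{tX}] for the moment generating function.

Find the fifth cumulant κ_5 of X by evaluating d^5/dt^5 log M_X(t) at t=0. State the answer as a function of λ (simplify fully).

κ_5 = K^(5)(0) = λ

M_X(t) = e^(λ*(e^(t) - 1))
K_X(t) = log M_X(t) = λ*(e^(t) - 1)
K^(5)(t) = λ*e^(t)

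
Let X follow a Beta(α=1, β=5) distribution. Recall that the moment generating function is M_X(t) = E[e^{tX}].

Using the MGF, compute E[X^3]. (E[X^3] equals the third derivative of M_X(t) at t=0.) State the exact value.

M_X(t) = ₁F₁(1; 6; t)
M^(3)(t) = ₁F₁(4; 9; t)/56

E[X^3] = M^(3)(0) = 1/56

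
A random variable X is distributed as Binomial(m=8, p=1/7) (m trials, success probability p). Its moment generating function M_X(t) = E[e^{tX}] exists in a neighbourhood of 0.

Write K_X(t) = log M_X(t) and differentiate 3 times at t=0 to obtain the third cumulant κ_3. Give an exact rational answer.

κ_3 = K^(3)(0) = 240/343

M_X(t) = (e^(t)/7 + 6/7)^8
K_X(t) = log M_X(t) = 8*log(e^(t)/7 + 6/7)
K^(3)(t) = (-48*e^(2*t) + 288*e^(t))/(e^(3*t) + 18*e^(2*t) + 108*e^(t) + 216)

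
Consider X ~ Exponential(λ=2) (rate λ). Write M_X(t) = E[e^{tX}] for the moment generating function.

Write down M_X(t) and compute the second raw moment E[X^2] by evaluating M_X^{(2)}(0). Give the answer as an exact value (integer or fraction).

E[X^2] = M^(2)(0) = 1/2

M_X(t) = 2/(2 - t)
M^(2)(t) = -4/(t^3 - 6*t^2 + 12*t - 8)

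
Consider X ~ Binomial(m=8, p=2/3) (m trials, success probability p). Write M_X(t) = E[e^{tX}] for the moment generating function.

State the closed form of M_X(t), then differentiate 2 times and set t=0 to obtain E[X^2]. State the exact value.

M_X(t) = (2*e^(t)/3 + 1/3)^8
dM/dt = 2048*e^(8*t)/6561 + 7168*e^(7*t)/6561 + 3584*e^(6*t)/2187 + 8960*e^(5*t)/6561 + 4480*e^(4*t)/6561 + 448*e^(3*t)/2187 + 224*e^(2*t)/6561 + 16*e^(t)/6561
d^2M/dt^2 = 16384*e^(8*t)/6561 + 50176*e^(7*t)/6561 + 7168*e^(6*t)/729 + 44800*e^(5*t)/6561 + 17920*e^(4*t)/6561 + 448*e^(3*t)/729 + 448*e^(2*t)/6561 + 16*e^(t)/6561

E[X^2] = d^2M/dt^2 |_{t=0} = 272/9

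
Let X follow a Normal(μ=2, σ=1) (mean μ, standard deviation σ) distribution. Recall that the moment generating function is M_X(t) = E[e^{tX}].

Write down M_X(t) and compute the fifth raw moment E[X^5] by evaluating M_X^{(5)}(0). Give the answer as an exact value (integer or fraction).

M_X(t) = e^(t^2/2 + 2*t)
M′(t) = t*e^(2*t)*e^(t^2/2) + 2*e^(2*t)*e^(t^2/2)
M′′(t) = t^2*e^(2*t)*e^(t^2/2) + 4*t*e^(2*t)*e^(t^2/2) + 5*e^(2*t)*e^(t^2/2)
M′′′(t) = t^3*e^(2*t)*e^(t^2/2) + 6*t^2*e^(2*t)*e^(t^2/2) + 15*t*e^(2*t)*e^(t^2/2) + 14*e^(2*t)*e^(t^2/2)
M′′′′(t) = t^4*e^(2*t)*e^(t^2/2) + 8*t^3*e^(2*t)*e^(t^2/2) + 30*t^2*e^(2*t)*e^(t^2/2) + 56*t*e^(2*t)*e^(t^2/2) + 43*e^(2*t)*e^(t^2/2)
M′′′′′(t) = t^5*e^(2*t)*e^(t^2/2) + 10*t^4*e^(2*t)*e^(t^2/2) + 50*t^3*e^(2*t)*e^(t^2/2) + 140*t^2*e^(2*t)*e^(t^2/2) + 215*t*e^(2*t)*e^(t^2/2) + 142*e^(2*t)*e^(t^2/2)

E[X^5] = M′′′′′(0) = 142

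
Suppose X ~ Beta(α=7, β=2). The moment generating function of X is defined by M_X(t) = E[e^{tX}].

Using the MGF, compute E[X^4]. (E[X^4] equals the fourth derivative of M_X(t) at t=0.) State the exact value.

E[X^4] = d^4M/dt^4 |_{t=0} = 14/33

M_X(t) = ₁F₁(7; 9; t)
dM/dt = 7*₁F₁(8; 10; t)/9
d^2M/dt^2 = 28*₁F₁(9; 11; t)/45
d^3M/dt^3 = 28*₁F₁(10; 12; t)/55
d^4M/dt^4 = 14*₁F₁(11; 13; t)/33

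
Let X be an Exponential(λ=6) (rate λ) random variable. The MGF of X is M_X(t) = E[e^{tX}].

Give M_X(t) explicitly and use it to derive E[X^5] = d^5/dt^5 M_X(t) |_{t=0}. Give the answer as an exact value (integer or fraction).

M_X(t) = 6/(6 - t)
dM/dt = 6/(t^2 - 12*t + 36)
d^2M/dt^2 = -12/(t^3 - 18*t^2 + 108*t - 216)
d^3M/dt^3 = 36/(t^4 - 24*t^3 + 216*t^2 - 864*t + 1296)
d^4M/dt^4 = -144/(t^5 - 30*t^4 + 360*t^3 - 2160*t^2 + 6480*t - 7776)
d^5M/dt^5 = 720/(t^6 - 36*t^5 + 540*t^4 - 4320*t^3 + 19440*t^2 - 46656*t + 46656)

E[X^5] = d^5M/dt^5 |_{t=0} = 5/324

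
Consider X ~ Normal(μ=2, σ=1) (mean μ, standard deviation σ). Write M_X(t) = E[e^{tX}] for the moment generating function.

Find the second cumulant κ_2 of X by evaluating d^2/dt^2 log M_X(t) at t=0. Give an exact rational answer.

κ_2 = D^2[K](0) = 1

M_X(t) = e^(t^2/2 + 2*t)
K_X(t) = log M_X(t) = t^2/2 + 2*t
D^2[K](t) = 1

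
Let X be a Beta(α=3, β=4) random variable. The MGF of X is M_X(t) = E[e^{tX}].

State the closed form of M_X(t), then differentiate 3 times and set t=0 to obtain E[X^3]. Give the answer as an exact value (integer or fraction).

E[X^3] = M^(3)(0) = 5/42

M_X(t) = ₁F₁(3; 7; t)
M^(3)(t) = 5*₁F₁(6; 10; t)/42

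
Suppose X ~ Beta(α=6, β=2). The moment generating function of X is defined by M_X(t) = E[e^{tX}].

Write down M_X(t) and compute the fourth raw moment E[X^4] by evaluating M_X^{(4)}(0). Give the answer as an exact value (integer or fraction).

M_X(t) = ₁F₁(6; 8; t)
M′(t) = 3*₁F₁(7; 9; t)/4
M′′(t) = 7*₁F₁(8; 10; t)/12
M′′′(t) = 7*₁F₁(9; 11; t)/15
M′′′′(t) = 21*₁F₁(10; 12; t)/55

E[X^4] = M′′′′(0) = 21/55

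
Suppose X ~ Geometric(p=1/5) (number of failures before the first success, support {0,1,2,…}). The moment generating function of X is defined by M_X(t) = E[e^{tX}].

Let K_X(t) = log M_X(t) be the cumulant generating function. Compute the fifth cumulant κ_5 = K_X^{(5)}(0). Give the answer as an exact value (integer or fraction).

κ_5 = K^(5)(0) = 43380

M_X(t) = 1/(5*(1 - 4*e^(t)/5))
K_X(t) = log M_X(t) = -log(1 - 4*e^(t)/5) - log(5)
K^(5)(t) = (-1280*e^(4*t) - 17600*e^(3*t) - 22000*e^(2*t) - 2500*e^(t))/(1024*e^(5*t) - 6400*e^(4*t) + 16000*e^(3*t) - 20000*e^(2*t) + 12500*e^(t) - 3125)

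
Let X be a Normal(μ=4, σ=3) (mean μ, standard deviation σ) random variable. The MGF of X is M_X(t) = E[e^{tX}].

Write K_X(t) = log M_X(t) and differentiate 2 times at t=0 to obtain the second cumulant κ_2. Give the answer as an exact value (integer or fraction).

κ_2 = D^2[K](0) = 9

M_X(t) = e^(9*t^2/2 + 4*t)
K_X(t) = log M_X(t) = 9*t^2/2 + 4*t
D^2[K](t) = 9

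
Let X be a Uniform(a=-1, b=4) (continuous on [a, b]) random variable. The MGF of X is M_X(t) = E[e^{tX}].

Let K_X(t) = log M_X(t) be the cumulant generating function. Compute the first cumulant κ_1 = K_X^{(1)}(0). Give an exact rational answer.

κ_1 = D[K](0) = 3/2

M_X(t) = (e^(4*t) - e^(-t))/(5*t)
K_X(t) = log M_X(t) = -log(t) + log(e^(4*t) - e^(-t)) - log(5)
D[K](t) = (4*t*e^(5*t) + t - e^(5*t) + 1)/(t*e^(5*t) - t)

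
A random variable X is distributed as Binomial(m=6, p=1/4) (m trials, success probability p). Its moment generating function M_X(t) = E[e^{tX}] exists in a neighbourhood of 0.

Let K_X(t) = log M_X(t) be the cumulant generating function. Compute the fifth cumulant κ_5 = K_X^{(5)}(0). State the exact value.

κ_5 = K^(5)(0) = -45/64

M_X(t) = (e^(t)/4 + 3/4)^6
K_X(t) = log M_X(t) = 6*log(e^(t)/4 + 3/4)
K^(5)(t) = (-18*e^(4*t) + 594*e^(3*t) - 1782*e^(2*t) + 486*e^(t))/(e^(5*t) + 15*e^(4*t) + 90*e^(3*t) + 270*e^(2*t) + 405*e^(t) + 243)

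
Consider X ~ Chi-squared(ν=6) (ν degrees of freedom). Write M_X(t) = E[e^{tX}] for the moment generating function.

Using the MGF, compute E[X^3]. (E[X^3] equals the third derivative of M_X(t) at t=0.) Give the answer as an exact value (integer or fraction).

M_X(t) = (1 - 2*t)^(-3)
dM/dt = 6/(16*t^4 - 32*t^3 + 24*t^2 - 8*t + 1)
d^2M/dt^2 = -48/(32*t^5 - 80*t^4 + 80*t^3 - 40*t^2 + 10*t - 1)
d^3M/dt^3 = 480/(64*t^6 - 192*t^5 + 240*t^4 - 160*t^3 + 60*t^2 - 12*t + 1)

E[X^3] = d^3M/dt^3 |_{t=0} = 480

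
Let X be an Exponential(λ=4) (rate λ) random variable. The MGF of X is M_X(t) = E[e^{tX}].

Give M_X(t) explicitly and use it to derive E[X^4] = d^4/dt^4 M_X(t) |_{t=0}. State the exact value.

E[X^4] = D^4[M](0) = 3/32

M_X(t) = 4/(4 - t)
D^4[M](t) = -96/(t^5 - 20*t^4 + 160*t^3 - 640*t^2 + 1280*t - 1024)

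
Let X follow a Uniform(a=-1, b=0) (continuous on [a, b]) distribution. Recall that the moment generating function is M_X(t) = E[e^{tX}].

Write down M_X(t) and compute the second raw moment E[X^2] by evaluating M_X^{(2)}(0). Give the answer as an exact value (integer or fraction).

M_X(t) = (1 - e^(-t))/t
dM/dt = (t - e^(t) + 1)*e^(-t)/t^2
d^2M/dt^2 = (-t^2 - 2*t + 2*e^(t) - 2)*e^(-t)/t^3

E[X^2] = d^2M/dt^2 |_{t=0} = 1/3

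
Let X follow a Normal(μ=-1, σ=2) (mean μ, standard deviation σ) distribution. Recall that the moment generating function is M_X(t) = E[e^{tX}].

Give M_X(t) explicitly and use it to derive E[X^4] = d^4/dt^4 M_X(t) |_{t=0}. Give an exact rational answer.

E[X^4] = M′′′′(0) = 73

M_X(t) = e^(2*t^2 - t)
M′(t) = 4*t*e^(-t)*e^(2*t^2) - e^(-t)*e^(2*t^2)
M′′(t) = (16*t^2*e^(2*t^2) - 8*t*e^(2*t^2) + 5*e^(2*t^2))*e^(-t)
M′′′(t) = (64*t^3*e^(2*t^2) - 48*t^2*e^(2*t^2) + 60*t*e^(2*t^2) - 13*e^(2*t^2))*e^(-t)
M′′′′(t) = (256*t^4*e^(2*t^2) - 256*t^3*e^(2*t^2) + 480*t^2*e^(2*t^2) - 208*t*e^(2*t^2) + 73*e^(2*t^2))*e^(-t)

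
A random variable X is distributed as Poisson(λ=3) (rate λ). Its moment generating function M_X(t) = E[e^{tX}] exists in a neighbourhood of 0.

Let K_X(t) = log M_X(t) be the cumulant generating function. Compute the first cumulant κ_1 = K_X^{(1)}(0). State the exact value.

M_X(t) = e^(3*e^(t) - 3)
K_X(t) = log M_X(t) = 3*e^(t) - 3
D[K](t) = 3*e^(t)

κ_1 = D[K](0) = 3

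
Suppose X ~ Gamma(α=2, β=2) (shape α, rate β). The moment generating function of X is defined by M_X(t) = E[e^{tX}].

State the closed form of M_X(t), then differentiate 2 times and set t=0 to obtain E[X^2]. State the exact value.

M_X(t) = 4/(2 - t)^2
D^2[M](t) = 24/(t^4 - 8*t^3 + 24*t^2 - 32*t + 16)

E[X^2] = D^2[M](0) = 3/2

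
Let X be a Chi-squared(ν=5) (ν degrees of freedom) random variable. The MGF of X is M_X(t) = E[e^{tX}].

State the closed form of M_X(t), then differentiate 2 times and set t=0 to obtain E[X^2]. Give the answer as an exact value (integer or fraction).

M_X(t) = (1 - 2*t)^(-5/2)
dM/dt = -5/(8*t^3*√(1 - 2*t) - 12*t^2*√(1 - 2*t) + 6*t*√(1 - 2*t) - √(1 - 2*t))
d^2M/dt^2 = 35/(16*t^4*√(1 - 2*t) - 32*t^3*√(1 - 2*t) + 24*t^2*√(1 - 2*t) - 8*t*√(1 - 2*t) + √(1 - 2*t))

E[X^2] = d^2M/dt^2 |_{t=0} = 35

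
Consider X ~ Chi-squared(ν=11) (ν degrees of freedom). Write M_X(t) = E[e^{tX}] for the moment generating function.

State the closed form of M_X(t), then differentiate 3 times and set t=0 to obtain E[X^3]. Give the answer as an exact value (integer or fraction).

M_X(t) = (1 - 2*t)^(-11/2)
M′(t) = 11/(64*t^6*√(1 - 2*t) - 192*t^5*√(1 - 2*t) + 240*t^4*√(1 - 2*t) - 160*t^3*√(1 - 2*t) + 60*t^2*√(1 - 2*t) - 12*t*√(1 - 2*t) + √(1 - 2*t))
M′′(t) = -143/(128*t^7*√(1 - 2*t) - 448*t^6*√(1 - 2*t) + 672*t^5*√(1 - 2*t) - 560*t^4*√(1 - 2*t) + 280*t^3*√(1 - 2*t) - 84*t^2*√(1 - 2*t) + 14*t*√(1 - 2*t) - √(1 - 2*t))

E[X^3] = M′′′(0) = 2145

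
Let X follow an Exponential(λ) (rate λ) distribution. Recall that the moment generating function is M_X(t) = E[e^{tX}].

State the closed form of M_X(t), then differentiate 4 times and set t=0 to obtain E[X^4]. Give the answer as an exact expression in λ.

E[X^4] = d^4M/dt^4 |_{t=0} = 24/λ^4

M_X(t) = λ/(λ - t)
dM/dt = λ/(λ^2 - 2*λ*t + t^2)
d^2M/dt^2 = -2*λ/(-λ^3 + 3*λ^2*t - 3*λ*t^2 + t^3)
d^3M/dt^3 = 6*λ/(λ^4 - 4*λ^3*t + 6*λ^2*t^2 - 4*λ*t^3 + t^4)
d^4M/dt^4 = -24*λ/(-λ^5 + 5*λ^4*t - 10*λ^3*t^2 + 10*λ^2*t^3 - 5*λ*t^4 + t^5)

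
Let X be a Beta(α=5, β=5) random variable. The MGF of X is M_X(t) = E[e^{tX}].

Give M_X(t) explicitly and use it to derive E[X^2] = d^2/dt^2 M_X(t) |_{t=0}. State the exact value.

M_X(t) = ₁F₁(5; 10; t)
M^(2)(t) = 3*₁F₁(7; 12; t)/11

E[X^2] = M^(2)(0) = 3/11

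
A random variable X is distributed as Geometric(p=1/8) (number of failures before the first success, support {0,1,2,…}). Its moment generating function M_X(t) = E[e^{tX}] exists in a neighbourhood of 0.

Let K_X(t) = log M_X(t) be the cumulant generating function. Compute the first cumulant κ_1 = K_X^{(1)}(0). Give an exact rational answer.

M_X(t) = 1/(8*(1 - 7*e^(t)/8))
K_X(t) = log M_X(t) = -log(1 - 7*e^(t)/8) - 3*log(2)
K^(1)(t) = -7*e^(t)/(7*e^(t) - 8)

κ_1 = K^(1)(0) = 7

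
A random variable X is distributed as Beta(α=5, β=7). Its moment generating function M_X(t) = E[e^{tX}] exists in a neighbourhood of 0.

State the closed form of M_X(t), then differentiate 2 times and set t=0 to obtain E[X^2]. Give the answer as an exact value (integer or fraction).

M_X(t) = ₁F₁(5; 12; t)
D^2[M](t) = 5*₁F₁(7; 14; t)/26

E[X^2] = D^2[M](0) = 5/26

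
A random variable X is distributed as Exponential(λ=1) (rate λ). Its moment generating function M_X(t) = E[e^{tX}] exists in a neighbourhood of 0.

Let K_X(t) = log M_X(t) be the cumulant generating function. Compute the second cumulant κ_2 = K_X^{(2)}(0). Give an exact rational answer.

M_X(t) = 1/(1 - t)
K_X(t) = log M_X(t) = -log(1 - t)
dK/dt = -1/(t - 1)
d^2K/dt^2 = 1/(t^2 - 2*t + 1)

κ_2 = d^2K/dt^2 |_{t=0} = 1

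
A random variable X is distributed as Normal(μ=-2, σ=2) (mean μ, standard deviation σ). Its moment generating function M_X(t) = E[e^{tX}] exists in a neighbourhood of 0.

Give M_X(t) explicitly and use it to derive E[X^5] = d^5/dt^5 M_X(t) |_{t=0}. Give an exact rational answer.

M_X(t) = e^(2*t^2 - 2*t)
M′(t) = 4*t*e^(-2*t)*e^(2*t^2) - 2*e^(-2*t)*e^(2*t^2)
M′′(t) = (16*t^2*e^(2*t^2) - 16*t*e^(2*t^2) + 8*e^(2*t^2))*e^(-2*t)
M′′′(t) = (64*t^3*e^(2*t^2) - 96*t^2*e^(2*t^2) + 96*t*e^(2*t^2) - 32*e^(2*t^2))*e^(-2*t)
M′′′′(t) = (256*t^4*e^(2*t^2) - 512*t^3*e^(2*t^2) + 768*t^2*e^(2*t^2) - 512*t*e^(2*t^2) + 160*e^(2*t^2))*e^(-2*t)
M′′′′′(t) = (1024*t^5*e^(2*t^2) - 2560*t^4*e^(2*t^2) + 5120*t^3*e^(2*t^2) - 5120*t^2*e^(2*t^2) + 3200*t*e^(2*t^2) - 832*e^(2*t^2))*e^(-2*t)

E[X^5] = M′′′′′(0) = -832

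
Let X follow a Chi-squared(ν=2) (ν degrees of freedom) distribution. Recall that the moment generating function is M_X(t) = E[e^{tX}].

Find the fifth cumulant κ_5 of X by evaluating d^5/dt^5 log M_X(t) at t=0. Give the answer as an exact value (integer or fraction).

M_X(t) = 1/(1 - 2*t)
K_X(t) = log M_X(t) = -log(1 - 2*t)
dK/dt = -2/(2*t - 1)
d^2K/dt^2 = 4/(4*t^2 - 4*t + 1)
d^3K/dt^3 = -16/(8*t^3 - 12*t^2 + 6*t - 1)
d^4K/dt^4 = 96/(16*t^4 - 32*t^3 + 24*t^2 - 8*t + 1)
d^5K/dt^5 = -768/(32*t^5 - 80*t^4 + 80*t^3 - 40*t^2 + 10*t - 1)

κ_5 = d^5K/dt^5 |_{t=0} = 768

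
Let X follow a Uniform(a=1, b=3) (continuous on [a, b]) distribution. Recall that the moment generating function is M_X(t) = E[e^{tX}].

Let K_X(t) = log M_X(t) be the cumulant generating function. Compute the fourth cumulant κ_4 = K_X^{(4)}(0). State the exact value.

M_X(t) = (e^(3*t) - e^(t))/(2*t)
K_X(t) = log M_X(t) = -log(t) + log(e^(3*t) - e^(t)) - log(2)
dK/dt = (3*t*e^(2*t) - t - e^(2*t) + 1)/(t*e^(2*t) - t)
d^2K/dt^2 = (-4*t^2*e^(2*t) + e^(4*t) - 2*e^(2*t) + 1)/(t^2*e^(4*t) - 2*t^2*e^(2*t) + t^2)
d^3K/dt^3 = (8*t^3*e^(4*t) + 8*t^3*e^(2*t) - 2*e^(6*t) + 6*e^(4*t) - 6*e^(2*t) + 2)/(t^3*e^(6*t) - 3*t^3*e^(4*t) + 3*t^3*e^(2*t) - t^3)

κ_4 = d^4K/dt^4 |_{t=0} = -2/15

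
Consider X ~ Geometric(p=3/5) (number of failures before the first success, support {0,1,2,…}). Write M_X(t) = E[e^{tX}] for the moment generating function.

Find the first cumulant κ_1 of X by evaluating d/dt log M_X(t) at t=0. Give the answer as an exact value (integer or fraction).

M_X(t) = 3/(5*(1 - 2*e^(t)/5))
K_X(t) = log M_X(t) = -log(1 - 2*e^(t)/5) - log(5) + log(3)
K′(t) = -2*e^(t)/(2*e^(t) - 5)

κ_1 = K′(0) = 2/3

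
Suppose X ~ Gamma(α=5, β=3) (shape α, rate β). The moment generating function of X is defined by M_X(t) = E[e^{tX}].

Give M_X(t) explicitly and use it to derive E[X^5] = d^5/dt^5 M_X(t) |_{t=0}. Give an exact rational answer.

E[X^5] = M^(5)(0) = 560/9

M_X(t) = 243/(3 - t)^5
M^(5)(t) = 3674160/(t^10 - 30*t^9 + 405*t^8 - 3240*t^7 + 17010*t^6 - 61236*t^5 + 153090*t^4 - 262440*t^3 + 295245*t^2 - 196830*t + 59049)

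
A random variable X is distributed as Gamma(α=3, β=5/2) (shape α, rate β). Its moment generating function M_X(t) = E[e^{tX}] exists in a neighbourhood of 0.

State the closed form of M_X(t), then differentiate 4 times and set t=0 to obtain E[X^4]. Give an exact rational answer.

E[X^4] = D^4[M](0) = 1152/125

M_X(t) = 125/(8*(5/2 - t)^3)
D^4[M](t) = -720000/(128*t^7 - 2240*t^6 + 16800*t^5 - 70000*t^4 + 175000*t^3 - 262500*t^2 + 218750*t - 78125)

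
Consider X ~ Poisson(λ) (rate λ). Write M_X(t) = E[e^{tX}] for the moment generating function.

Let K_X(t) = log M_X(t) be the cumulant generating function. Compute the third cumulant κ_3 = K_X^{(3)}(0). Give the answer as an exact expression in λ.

M_X(t) = e^(λ*(e^(t) - 1))
K_X(t) = log M_X(t) = λ*(e^(t) - 1)
D^3[K](t) = λ*e^(t)

κ_3 = D^3[K](0) = λ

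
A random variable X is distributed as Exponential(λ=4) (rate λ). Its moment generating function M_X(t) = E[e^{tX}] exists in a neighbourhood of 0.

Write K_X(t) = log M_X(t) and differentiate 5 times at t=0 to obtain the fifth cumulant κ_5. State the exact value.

κ_5 = K^(5)(0) = 3/128

M_X(t) = 4/(4 - t)
K_X(t) = log M_X(t) = -log(4 - t) + 2*log(2)
K^(5)(t) = -24/(t^5 - 20*t^4 + 160*t^3 - 640*t^2 + 1280*t - 1024)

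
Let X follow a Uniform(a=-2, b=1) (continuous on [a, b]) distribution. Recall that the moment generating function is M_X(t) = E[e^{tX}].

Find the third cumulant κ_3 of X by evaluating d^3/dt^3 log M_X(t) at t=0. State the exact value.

κ_3 = K^(3)(0) = 0

M_X(t) = (e^(t) - e^(-2*t))/(3*t)
K_X(t) = log M_X(t) = -log(t) + log(e^(t) - e^(-2*t)) - log(3)
K^(3)(t) = (27*t^3*e^(6*t) + 27*t^3*e^(3*t) - 2*e^(9*t) + 6*e^(6*t) - 6*e^(3*t) + 2)/(t^3*e^(9*t) - 3*t^3*e^(6*t) + 3*t^3*e^(3*t) - t^3)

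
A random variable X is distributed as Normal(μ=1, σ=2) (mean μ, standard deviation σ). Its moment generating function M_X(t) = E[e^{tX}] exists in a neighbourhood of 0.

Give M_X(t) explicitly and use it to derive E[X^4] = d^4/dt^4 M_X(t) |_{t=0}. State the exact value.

M_X(t) = e^(2*t^2 + t)
M′(t) = 4*t*e^(t)*e^(2*t^2) + e^(t)*e^(2*t^2)
M′′(t) = 16*t^2*e^(t)*e^(2*t^2) + 8*t*e^(t)*e^(2*t^2) + 5*e^(t)*e^(2*t^2)
M′′′(t) = 64*t^3*e^(t)*e^(2*t^2) + 48*t^2*e^(t)*e^(2*t^2) + 60*t*e^(t)*e^(2*t^2) + 13*e^(t)*e^(2*t^2)
M′′′′(t) = 256*t^4*e^(t)*e^(2*t^2) + 256*t^3*e^(t)*e^(2*t^2) + 480*t^2*e^(t)*e^(2*t^2) + 208*t*e^(t)*e^(2*t^2) + 73*e^(t)*e^(2*t^2)

E[X^4] = M′′′′(0) = 73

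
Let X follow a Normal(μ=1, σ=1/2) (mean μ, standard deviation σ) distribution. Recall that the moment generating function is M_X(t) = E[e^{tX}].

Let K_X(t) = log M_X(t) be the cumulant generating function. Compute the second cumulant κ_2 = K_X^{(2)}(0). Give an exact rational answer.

M_X(t) = e^(t^2/8 + t)
K_X(t) = log M_X(t) = t^2/8 + t
K′(t) = t/4 + 1
K′′(t) = 1/4

κ_2 = K′′(0) = 1/4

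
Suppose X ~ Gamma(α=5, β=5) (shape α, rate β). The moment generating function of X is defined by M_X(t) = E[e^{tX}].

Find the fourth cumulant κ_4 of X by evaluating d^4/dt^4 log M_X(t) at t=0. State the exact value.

κ_4 = K′′′′(0) = 6/125

M_X(t) = 3125/(5 - t)^5
K_X(t) = log M_X(t) = -5*log(5 - t) + 5*log(5)
K′(t) = -5/(t - 5)
K′′(t) = 5/(t^2 - 10*t + 25)
K′′′(t) = -10/(t^3 - 15*t^2 + 75*t - 125)
K′′′′(t) = 30/(t^4 - 20*t^3 + 150*t^2 - 500*t + 625)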